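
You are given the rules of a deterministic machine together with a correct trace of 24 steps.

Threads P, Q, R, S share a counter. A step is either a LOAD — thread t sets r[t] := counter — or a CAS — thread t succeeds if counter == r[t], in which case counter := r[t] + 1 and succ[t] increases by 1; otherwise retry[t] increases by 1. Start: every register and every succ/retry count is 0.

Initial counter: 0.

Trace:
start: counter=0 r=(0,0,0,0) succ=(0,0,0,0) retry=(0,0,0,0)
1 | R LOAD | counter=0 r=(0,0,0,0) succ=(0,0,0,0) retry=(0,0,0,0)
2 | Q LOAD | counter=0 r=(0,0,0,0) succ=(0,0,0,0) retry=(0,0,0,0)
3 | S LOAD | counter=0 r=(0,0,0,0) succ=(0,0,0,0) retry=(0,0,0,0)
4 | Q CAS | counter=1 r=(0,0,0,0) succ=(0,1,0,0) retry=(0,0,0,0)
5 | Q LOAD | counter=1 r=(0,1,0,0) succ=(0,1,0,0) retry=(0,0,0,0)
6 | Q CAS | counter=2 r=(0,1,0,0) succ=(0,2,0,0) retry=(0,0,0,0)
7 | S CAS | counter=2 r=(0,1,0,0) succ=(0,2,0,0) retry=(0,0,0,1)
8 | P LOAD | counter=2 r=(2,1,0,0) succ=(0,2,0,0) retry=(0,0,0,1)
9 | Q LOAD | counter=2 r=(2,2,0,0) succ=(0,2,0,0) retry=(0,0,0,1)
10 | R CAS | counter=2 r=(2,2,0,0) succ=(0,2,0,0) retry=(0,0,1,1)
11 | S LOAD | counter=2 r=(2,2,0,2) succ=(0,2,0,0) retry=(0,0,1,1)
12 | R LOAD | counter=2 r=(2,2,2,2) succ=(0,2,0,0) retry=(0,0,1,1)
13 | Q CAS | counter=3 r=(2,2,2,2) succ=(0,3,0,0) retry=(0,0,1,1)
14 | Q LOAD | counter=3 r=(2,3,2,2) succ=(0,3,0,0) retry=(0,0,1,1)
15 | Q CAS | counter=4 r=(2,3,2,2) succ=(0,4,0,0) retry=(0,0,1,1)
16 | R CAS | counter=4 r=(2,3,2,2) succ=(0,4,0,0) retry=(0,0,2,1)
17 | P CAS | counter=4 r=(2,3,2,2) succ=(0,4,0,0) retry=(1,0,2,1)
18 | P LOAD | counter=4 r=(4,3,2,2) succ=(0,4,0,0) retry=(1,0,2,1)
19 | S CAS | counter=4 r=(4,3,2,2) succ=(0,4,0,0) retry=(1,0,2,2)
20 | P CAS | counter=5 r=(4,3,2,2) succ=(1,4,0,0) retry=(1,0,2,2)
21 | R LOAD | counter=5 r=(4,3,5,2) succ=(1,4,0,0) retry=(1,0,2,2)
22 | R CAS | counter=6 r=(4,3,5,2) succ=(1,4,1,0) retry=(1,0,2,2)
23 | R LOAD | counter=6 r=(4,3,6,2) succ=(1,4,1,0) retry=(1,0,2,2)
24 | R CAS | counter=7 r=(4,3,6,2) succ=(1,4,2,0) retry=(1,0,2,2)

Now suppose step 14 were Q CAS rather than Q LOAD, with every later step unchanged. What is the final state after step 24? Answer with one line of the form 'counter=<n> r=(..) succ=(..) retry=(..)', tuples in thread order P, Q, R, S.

(re-executing from step 14 with the substitution; state before step 14: counter=3 r=(2,2,2,2) succ=(0,3,0,0) retry=(0,0,1,1))
14 | Q CAS | counter=3 r=(2,2,2,2) succ=(0,3,0,0) retry=(0,1,1,1)
15 | Q CAS | counter=3 r=(2,2,2,2) succ=(0,3,0,0) retry=(0,2,1,1)
16 | R CAS | counter=3 r=(2,2,2,2) succ=(0,3,0,0) retry=(0,2,2,1)
17 | P CAS | counter=3 r=(2,2,2,2) succ=(0,3,0,0) retry=(1,2,2,1)
18 | P LOAD | counter=3 r=(3,2,2,2) succ=(0,3,0,0) retry=(1,2,2,1)
19 | S CAS | counter=3 r=(3,2,2,2) succ=(0,3,0,0) retry=(1,2,2,2)
20 | P CAS | counter=4 r=(3,2,2,2) succ=(1,3,0,0) retry=(1,2,2,2)
21 | R LOAD | counter=4 r=(3,2,4,2) succ=(1,3,0,0) retry=(1,2,2,2)
22 | R CAS | counter=5 r=(3,2,4,2) succ=(1,3,1,0) retry=(1,2,2,2)
23 | R LOAD | counter=5 r=(3,2,5,2) succ=(1,3,1,0) retry=(1,2,2,2)
24 | R CAS | counter=6 r=(3,2,5,2) succ=(1,3,2,0) retry=(1,2,2,2)

counter=6 r=(3,2,5,2) succ=(1,3,2,0) retry=(1,2,2,2)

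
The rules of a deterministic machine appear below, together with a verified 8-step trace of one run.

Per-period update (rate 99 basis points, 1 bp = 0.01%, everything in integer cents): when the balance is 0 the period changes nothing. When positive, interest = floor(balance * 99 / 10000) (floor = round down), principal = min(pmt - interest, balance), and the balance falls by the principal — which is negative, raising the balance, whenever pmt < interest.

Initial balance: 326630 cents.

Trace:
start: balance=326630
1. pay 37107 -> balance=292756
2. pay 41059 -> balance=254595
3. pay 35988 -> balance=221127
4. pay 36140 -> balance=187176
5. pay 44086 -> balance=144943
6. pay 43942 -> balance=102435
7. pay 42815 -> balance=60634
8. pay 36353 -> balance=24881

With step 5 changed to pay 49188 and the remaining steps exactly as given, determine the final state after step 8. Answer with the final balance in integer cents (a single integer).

(re-executing from step 5 with the substitution; state before step 5: balance=187176)
5. pay 49188 -> balance=139841
6. pay 43942 -> balance=97283
7. pay 42815 -> balance=55431
8. pay 36353 -> balance=19626

19626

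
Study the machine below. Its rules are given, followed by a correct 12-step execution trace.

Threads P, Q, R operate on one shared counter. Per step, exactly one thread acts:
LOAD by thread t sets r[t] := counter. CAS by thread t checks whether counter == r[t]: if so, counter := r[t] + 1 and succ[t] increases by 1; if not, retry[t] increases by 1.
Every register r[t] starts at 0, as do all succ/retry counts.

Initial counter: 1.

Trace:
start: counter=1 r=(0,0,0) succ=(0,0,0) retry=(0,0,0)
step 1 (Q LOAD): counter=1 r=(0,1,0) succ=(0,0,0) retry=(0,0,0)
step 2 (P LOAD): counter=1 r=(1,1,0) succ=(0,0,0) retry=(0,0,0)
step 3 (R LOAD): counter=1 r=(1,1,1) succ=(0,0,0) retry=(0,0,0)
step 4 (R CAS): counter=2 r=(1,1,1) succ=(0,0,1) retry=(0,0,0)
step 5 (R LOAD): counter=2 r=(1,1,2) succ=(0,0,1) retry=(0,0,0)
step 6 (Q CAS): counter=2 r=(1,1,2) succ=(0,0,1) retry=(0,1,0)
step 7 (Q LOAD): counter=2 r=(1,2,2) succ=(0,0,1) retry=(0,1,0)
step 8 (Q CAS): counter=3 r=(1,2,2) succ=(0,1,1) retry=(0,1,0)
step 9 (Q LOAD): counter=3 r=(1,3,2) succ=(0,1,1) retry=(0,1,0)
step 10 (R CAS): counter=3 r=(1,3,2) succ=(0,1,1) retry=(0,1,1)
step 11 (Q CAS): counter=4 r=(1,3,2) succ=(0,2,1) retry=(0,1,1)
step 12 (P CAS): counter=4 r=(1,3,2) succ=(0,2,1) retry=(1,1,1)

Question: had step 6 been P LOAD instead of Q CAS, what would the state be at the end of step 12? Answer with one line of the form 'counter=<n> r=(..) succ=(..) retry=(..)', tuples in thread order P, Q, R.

(re-executing from step 6 with the substitution; state before step 6: counter=2 r=(1,1,2) succ=(0,0,1) retry=(0,0,0))
step 6 (P LOAD): counter=2 r=(2,1,2) succ=(0,0,1) retry=(0,0,0)
step 7 (Q LOAD): counter=2 r=(2,2,2) succ=(0,0,1) retry=(0,0,0)
step 8 (Q CAS): counter=3 r=(2,2,2) succ=(0,1,1) retry=(0,0,0)
step 9 (Q LOAD): counter=3 r=(2,3,2) succ=(0,1,1) retry=(0,0,0)
step 10 (R CAS): counter=3 r=(2,3,2) succ=(0,1,1) retry=(0,0,1)
step 11 (Q CAS): counter=4 r=(2,3,2) succ=(0,2,1) retry=(0,0,1)
step 12 (P CAS): counter=4 r=(2,3,2) succ=(0,2,1) retry=(1,0,1)

counter=4 r=(2,3,2) succ=(0,2,1) retry=(1,0,1)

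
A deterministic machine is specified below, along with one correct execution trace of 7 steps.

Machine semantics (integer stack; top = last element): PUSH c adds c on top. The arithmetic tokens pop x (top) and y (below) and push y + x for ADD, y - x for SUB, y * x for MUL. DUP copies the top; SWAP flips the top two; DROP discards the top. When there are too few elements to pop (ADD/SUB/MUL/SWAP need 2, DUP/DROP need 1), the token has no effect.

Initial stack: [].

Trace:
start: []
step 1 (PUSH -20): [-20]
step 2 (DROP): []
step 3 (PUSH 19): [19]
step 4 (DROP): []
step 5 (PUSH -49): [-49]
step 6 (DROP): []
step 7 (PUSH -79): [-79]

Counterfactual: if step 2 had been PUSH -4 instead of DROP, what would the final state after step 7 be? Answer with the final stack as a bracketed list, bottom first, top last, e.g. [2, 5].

(re-executing from step 2 with the substitution; state before step 2: [-20])
step 2 (PUSH -4): [-20, -4]
step 3 (PUSH 19): [-20, -4, 19]
step 4 (DROP): [-20, -4]
step 5 (PUSH -49): [-20, -4, -49]
step 6 (DROP): [-20, -4]
step 7 (PUSH -79): [-20, -4, -79]

[-20, -4, -79]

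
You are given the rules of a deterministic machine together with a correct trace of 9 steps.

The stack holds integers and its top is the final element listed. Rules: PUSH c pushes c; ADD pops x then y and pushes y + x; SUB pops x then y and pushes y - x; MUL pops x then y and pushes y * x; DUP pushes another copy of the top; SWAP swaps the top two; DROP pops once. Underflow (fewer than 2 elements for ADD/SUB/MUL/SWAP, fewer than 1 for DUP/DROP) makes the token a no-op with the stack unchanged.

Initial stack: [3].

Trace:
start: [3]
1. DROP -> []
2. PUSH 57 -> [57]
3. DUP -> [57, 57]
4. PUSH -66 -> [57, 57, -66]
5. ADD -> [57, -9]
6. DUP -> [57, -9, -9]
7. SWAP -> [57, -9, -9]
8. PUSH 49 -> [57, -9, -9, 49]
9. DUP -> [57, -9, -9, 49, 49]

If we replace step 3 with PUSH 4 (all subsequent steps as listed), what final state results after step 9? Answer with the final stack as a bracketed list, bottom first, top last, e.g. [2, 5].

[57, -62, -62, 49, 49]

(re-executing from step 3 with the substitution; state before step 3: [57])
3. PUSH 4 -> [57, 4]
4. PUSH -66 -> [57, 4, -66]
5. ADD -> [57, -62]
6. DUP -> [57, -62, -62]
7. SWAP -> [57, -62, -62]
8. PUSH 49 -> [57, -62, -62, 49]
9. DUP -> [57, -62, -62, 49, 49]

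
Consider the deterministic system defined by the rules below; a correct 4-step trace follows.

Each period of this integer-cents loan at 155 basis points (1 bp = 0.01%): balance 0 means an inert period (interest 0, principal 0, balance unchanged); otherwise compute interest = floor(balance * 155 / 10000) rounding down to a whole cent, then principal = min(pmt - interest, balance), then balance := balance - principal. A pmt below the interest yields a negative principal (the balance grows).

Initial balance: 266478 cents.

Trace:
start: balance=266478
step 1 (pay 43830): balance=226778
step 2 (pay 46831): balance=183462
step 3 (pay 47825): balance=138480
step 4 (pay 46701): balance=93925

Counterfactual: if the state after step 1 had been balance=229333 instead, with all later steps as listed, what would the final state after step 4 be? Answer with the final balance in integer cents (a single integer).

96600

state after step 1 := balance=229333
step 2 (pay 46831): balance=186056
step 3 (pay 47825): balance=141114
step 4 (pay 46701): balance=96600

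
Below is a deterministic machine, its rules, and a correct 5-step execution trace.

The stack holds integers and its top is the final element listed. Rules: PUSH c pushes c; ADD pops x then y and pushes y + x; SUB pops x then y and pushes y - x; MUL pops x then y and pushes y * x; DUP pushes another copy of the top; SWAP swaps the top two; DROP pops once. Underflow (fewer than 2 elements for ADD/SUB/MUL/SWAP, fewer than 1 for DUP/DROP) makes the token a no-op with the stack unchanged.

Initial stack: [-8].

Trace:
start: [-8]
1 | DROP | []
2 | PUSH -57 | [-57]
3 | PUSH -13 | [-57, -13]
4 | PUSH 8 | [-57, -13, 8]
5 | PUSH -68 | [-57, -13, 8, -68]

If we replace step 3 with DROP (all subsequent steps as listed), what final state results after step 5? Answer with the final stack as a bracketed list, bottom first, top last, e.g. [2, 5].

(re-executing from step 3 with the substitution; state before step 3: [-57])
3 | DROP | []
4 | PUSH 8 | [8]
5 | PUSH -68 | [8, -68]

[8, -68]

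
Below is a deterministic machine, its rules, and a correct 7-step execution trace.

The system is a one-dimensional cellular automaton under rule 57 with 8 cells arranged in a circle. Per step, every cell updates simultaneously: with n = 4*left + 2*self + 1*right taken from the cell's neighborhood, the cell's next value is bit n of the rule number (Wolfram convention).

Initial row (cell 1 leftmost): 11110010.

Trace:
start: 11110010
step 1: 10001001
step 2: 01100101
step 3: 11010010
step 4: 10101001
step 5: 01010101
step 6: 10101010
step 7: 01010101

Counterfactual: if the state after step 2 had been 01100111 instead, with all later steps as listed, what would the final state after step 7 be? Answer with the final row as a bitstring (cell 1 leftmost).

01010101

state after step 2 := 01100111
step 3: 11010100
step 4: 10101010
step 5: 01010101
step 6: 10101010
step 7: 01010101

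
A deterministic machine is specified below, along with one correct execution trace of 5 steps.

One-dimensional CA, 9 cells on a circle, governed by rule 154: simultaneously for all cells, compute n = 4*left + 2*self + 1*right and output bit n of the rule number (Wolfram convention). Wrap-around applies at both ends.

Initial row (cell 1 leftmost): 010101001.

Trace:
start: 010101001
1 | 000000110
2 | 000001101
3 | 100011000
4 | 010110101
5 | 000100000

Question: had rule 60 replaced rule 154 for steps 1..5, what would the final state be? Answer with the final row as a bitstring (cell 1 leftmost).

001000010

(re-executing steps 1..5 under rule 60; state before step 1: 010101001)
1 | 111111101
2 | 000000011
3 | 100000010
4 | 110000011
5 | 001000010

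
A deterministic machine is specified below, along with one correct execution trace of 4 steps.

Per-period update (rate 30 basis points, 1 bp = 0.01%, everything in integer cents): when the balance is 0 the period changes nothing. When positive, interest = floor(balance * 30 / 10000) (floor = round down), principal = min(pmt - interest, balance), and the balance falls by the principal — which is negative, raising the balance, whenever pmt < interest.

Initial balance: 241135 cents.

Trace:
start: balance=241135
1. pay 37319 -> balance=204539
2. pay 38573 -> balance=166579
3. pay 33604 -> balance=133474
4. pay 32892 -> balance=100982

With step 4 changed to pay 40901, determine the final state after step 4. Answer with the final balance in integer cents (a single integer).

92973

(re-executing from step 4 with the substitution; state before step 4: balance=133474)
4. pay 40901 -> balance=92973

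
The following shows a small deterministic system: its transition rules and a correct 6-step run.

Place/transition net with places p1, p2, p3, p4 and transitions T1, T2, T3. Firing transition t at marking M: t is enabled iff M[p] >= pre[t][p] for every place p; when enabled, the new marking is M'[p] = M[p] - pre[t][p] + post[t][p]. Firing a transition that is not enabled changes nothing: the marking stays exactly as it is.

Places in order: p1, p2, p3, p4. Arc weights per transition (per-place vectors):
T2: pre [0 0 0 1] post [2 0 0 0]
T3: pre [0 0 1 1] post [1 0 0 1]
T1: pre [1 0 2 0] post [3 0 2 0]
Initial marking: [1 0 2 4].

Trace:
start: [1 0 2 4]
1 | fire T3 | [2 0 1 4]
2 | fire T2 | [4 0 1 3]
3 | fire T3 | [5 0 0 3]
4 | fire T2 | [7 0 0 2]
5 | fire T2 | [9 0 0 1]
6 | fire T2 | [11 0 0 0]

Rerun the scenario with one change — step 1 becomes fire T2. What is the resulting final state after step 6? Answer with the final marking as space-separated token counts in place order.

(re-executing from step 1 with the substitution; state before step 1: [1 0 2 4])
1 | fire T2 | [3 0 2 3]
2 | fire T2 | [5 0 2 2]
3 | fire T3 | [6 0 1 2]
4 | fire T2 | [8 0 1 1]
5 | fire T2 | [10 0 1 0]
6 | fire T2 | [10 0 1 0]

10 0 1 0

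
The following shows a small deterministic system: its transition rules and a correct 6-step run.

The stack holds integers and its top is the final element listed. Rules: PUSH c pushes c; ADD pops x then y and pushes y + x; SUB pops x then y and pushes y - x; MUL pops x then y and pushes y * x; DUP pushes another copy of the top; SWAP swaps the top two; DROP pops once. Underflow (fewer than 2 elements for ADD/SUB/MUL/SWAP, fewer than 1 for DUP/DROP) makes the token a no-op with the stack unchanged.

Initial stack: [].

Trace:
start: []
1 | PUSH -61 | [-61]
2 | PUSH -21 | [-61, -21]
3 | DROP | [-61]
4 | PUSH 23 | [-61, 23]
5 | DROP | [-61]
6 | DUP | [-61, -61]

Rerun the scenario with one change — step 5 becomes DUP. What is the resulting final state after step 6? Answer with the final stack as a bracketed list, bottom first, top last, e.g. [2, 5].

[-61, 23, 23, 23]

(re-executing from step 5 with the substitution; state before step 5: [-61, 23])
5 | DUP | [-61, 23, 23]
6 | DUP | [-61, 23, 23, 23]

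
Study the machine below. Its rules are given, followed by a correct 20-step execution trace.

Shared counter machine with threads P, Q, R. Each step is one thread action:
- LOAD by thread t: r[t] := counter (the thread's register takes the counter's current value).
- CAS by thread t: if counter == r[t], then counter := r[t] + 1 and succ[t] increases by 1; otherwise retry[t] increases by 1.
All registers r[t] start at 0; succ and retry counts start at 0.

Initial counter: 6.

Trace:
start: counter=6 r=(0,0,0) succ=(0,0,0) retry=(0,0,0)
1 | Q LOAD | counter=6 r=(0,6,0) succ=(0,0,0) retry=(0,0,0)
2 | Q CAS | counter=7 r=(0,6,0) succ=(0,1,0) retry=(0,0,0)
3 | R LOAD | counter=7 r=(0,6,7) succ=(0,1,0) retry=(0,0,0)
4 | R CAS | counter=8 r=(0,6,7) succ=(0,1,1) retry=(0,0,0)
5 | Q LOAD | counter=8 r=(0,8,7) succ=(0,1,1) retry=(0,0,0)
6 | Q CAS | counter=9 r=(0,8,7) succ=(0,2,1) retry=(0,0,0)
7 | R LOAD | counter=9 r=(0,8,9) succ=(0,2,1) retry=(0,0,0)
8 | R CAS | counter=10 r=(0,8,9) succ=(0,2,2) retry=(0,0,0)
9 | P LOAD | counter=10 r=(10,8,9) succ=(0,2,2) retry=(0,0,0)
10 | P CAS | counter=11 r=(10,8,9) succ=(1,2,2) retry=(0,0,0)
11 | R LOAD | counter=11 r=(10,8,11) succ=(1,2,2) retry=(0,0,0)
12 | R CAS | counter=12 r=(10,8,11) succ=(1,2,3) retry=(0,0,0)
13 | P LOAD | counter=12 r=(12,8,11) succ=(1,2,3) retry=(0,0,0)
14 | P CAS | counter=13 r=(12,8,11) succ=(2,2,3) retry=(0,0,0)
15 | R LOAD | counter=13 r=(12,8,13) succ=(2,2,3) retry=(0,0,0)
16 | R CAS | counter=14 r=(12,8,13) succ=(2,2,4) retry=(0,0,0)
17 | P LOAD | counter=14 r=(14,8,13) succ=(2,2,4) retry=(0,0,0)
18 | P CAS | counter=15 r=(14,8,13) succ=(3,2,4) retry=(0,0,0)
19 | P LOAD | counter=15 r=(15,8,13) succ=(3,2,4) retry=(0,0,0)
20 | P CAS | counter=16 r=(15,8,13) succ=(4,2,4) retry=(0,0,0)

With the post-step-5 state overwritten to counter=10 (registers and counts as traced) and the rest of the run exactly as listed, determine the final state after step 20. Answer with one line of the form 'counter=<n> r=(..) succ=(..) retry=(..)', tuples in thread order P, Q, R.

state after step 5 := counter=10 r=(0,8,7) succ=(0,1,1) retry=(0,0,0)
6 | Q CAS | counter=10 r=(0,8,7) succ=(0,1,1) retry=(0,1,0)
7 | R LOAD | counter=10 r=(0,8,10) succ=(0,1,1) retry=(0,1,0)
8 | R CAS | counter=11 r=(0,8,10) succ=(0,1,2) retry=(0,1,0)
9 | P LOAD | counter=11 r=(11,8,10) succ=(0,1,2) retry=(0,1,0)
10 | P CAS | counter=12 r=(11,8,10) succ=(1,1,2) retry=(0,1,0)
11 | R LOAD | counter=12 r=(11,8,12) succ=(1,1,2) retry=(0,1,0)
12 | R CAS | counter=13 r=(11,8,12) succ=(1,1,3) retry=(0,1,0)
13 | P LOAD | counter=13 r=(13,8,12) succ=(1,1,3) retry=(0,1,0)
14 | P CAS | counter=14 r=(13,8,12) succ=(2,1,3) retry=(0,1,0)
15 | R LOAD | counter=14 r=(13,8,14) succ=(2,1,3) retry=(0,1,0)
16 | R CAS | counter=15 r=(13,8,14) succ=(2,1,4) retry=(0,1,0)
17 | P LOAD | counter=15 r=(15,8,14) succ=(2,1,4) retry=(0,1,0)
18 | P CAS | counter=16 r=(15,8,14) succ=(3,1,4) retry=(0,1,0)
19 | P LOAD | counter=16 r=(16,8,14) succ=(3,1,4) retry=(0,1,0)
20 | P CAS | counter=17 r=(16,8,14) succ=(4,1,4) retry=(0,1,0)

counter=17 r=(16,8,14) succ=(4,1,4) retry=(0,1,0)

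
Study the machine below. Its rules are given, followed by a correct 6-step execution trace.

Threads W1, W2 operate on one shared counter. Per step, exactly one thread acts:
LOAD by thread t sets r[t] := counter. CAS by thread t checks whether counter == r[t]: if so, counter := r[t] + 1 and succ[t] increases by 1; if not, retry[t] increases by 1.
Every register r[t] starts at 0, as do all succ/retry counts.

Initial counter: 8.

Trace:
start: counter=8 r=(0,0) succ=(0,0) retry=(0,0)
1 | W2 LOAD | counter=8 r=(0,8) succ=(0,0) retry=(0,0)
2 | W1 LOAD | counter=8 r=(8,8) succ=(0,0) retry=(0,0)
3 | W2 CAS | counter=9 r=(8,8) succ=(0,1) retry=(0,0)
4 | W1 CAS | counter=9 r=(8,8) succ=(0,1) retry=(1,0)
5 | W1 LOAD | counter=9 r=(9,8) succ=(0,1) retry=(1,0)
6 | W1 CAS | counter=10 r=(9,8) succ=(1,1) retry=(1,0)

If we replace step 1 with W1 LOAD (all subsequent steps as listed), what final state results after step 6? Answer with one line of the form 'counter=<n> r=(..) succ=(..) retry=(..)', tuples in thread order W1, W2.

counter=10 r=(9,0) succ=(2,0) retry=(0,1)

(re-executing from step 1 with the substitution; state before step 1: counter=8 r=(0,0) succ=(0,0) retry=(0,0))
1 | W1 LOAD | counter=8 r=(8,0) succ=(0,0) retry=(0,0)
2 | W1 LOAD | counter=8 r=(8,0) succ=(0,0) retry=(0,0)
3 | W2 CAS | counter=8 r=(8,0) succ=(0,0) retry=(0,1)
4 | W1 CAS | counter=9 r=(8,0) succ=(1,0) retry=(0,1)
5 | W1 LOAD | counter=9 r=(9,0) succ=(1,0) retry=(0,1)
6 | W1 CAS | counter=10 r=(9,0) succ=(2,0) retry=(0,1)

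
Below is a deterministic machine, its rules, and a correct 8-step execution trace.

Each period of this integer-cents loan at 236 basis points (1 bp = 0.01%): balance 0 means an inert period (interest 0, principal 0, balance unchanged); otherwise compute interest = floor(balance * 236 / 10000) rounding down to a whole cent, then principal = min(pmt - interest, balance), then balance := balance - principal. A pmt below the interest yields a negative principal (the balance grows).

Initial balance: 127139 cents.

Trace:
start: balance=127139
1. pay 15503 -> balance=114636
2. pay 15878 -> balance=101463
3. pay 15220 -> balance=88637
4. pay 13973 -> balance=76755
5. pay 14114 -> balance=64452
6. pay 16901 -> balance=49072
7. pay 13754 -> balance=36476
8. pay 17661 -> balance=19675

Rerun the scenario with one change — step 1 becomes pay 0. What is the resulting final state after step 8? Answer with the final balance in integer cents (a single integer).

37928

(re-executing from step 1 with the substitution; state before step 1: balance=127139)
1. pay 0 -> balance=130139
2. pay 15878 -> balance=117332
3. pay 15220 -> balance=104881
4. pay 13973 -> balance=93383
5. pay 14114 -> balance=81472
6. pay 16901 -> balance=66493
7. pay 13754 -> balance=54308
8. pay 17661 -> balance=37928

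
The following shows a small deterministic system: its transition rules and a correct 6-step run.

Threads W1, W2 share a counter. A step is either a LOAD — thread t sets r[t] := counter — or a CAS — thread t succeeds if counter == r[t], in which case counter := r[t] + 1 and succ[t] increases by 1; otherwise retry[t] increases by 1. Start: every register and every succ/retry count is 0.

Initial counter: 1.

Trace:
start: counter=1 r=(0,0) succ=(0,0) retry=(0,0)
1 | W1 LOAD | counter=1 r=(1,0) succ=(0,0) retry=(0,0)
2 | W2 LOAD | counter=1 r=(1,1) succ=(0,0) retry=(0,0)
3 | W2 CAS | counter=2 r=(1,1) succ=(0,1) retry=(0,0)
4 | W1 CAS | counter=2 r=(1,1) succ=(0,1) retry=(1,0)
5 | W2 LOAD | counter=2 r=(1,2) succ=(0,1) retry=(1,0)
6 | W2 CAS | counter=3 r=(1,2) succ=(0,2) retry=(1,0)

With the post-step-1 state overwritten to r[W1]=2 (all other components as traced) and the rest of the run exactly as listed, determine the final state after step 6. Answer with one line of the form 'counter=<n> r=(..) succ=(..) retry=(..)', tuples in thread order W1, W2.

counter=4 r=(2,3) succ=(1,2) retry=(0,0)

state after step 1 := counter=1 r=(2,0) succ=(0,0) retry=(0,0)
2 | W2 LOAD | counter=1 r=(2,1) succ=(0,0) retry=(0,0)
3 | W2 CAS | counter=2 r=(2,1) succ=(0,1) retry=(0,0)
4 | W1 CAS | counter=3 r=(2,1) succ=(1,1) retry=(0,0)
5 | W2 LOAD | counter=3 r=(2,3) succ=(1,1) retry=(0,0)
6 | W2 CAS | counter=4 r=(2,3) succ=(1,2) retry=(0,0)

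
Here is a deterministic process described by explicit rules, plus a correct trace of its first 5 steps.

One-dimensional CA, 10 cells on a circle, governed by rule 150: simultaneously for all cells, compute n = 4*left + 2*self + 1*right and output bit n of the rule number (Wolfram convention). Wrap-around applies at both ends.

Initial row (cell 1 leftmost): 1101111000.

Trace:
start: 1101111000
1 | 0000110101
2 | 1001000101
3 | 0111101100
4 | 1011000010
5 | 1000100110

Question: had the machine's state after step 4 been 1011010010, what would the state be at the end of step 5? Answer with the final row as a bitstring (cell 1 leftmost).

state after step 4 := 1011010010
5 | 1000011110

1000011110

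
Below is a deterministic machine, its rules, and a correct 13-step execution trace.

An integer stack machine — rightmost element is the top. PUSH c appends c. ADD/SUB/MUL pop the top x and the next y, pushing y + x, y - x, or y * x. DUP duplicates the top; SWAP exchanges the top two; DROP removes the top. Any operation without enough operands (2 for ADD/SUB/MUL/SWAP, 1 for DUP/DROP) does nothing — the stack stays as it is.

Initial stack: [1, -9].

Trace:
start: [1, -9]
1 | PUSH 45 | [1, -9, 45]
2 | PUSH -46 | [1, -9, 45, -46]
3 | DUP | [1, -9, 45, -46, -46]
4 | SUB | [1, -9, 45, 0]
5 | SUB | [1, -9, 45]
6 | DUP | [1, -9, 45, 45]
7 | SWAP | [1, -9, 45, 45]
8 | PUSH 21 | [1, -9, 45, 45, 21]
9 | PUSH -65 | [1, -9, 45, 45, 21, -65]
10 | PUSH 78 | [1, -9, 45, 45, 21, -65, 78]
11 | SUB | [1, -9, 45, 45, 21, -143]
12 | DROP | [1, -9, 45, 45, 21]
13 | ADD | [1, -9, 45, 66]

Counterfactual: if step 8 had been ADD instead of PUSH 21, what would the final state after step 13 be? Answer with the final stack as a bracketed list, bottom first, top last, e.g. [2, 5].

[1, 81]

(re-executing from step 8 with the substitution; state before step 8: [1, -9, 45, 45])
8 | ADD | [1, -9, 90]
9 | PUSH -65 | [1, -9, 90, -65]
10 | PUSH 78 | [1, -9, 90, -65, 78]
11 | SUB | [1, -9, 90, -143]
12 | DROP | [1, -9, 90]
13 | ADD | [1, 81]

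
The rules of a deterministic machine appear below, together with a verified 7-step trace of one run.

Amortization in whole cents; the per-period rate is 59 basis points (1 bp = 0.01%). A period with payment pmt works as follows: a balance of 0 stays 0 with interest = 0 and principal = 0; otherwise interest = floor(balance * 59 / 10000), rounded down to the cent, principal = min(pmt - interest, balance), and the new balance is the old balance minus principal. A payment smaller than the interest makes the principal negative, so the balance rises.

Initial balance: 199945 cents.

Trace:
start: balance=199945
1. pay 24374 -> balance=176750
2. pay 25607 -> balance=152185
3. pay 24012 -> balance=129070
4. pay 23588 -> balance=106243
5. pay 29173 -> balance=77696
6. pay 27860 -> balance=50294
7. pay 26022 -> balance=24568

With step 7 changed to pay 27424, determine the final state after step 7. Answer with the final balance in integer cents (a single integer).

(re-executing from step 7 with the substitution; state before step 7: balance=50294)
7. pay 27424 -> balance=23166

23166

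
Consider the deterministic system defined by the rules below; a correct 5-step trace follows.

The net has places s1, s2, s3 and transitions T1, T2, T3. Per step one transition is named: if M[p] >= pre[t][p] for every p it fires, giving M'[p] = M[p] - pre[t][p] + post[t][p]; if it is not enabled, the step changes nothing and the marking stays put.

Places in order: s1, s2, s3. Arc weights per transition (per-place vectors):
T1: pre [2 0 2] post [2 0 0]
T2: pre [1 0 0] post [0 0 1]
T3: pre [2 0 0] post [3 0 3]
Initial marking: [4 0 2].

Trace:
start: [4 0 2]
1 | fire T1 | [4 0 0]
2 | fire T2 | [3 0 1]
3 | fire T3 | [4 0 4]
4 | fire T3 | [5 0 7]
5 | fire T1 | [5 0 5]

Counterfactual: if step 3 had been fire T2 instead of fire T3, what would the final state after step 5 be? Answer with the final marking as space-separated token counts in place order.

3 0 3

(re-executing from step 3 with the substitution; state before step 3: [3 0 1])
3 | fire T2 | [2 0 2]
4 | fire T3 | [3 0 5]
5 | fire T1 | [3 0 3]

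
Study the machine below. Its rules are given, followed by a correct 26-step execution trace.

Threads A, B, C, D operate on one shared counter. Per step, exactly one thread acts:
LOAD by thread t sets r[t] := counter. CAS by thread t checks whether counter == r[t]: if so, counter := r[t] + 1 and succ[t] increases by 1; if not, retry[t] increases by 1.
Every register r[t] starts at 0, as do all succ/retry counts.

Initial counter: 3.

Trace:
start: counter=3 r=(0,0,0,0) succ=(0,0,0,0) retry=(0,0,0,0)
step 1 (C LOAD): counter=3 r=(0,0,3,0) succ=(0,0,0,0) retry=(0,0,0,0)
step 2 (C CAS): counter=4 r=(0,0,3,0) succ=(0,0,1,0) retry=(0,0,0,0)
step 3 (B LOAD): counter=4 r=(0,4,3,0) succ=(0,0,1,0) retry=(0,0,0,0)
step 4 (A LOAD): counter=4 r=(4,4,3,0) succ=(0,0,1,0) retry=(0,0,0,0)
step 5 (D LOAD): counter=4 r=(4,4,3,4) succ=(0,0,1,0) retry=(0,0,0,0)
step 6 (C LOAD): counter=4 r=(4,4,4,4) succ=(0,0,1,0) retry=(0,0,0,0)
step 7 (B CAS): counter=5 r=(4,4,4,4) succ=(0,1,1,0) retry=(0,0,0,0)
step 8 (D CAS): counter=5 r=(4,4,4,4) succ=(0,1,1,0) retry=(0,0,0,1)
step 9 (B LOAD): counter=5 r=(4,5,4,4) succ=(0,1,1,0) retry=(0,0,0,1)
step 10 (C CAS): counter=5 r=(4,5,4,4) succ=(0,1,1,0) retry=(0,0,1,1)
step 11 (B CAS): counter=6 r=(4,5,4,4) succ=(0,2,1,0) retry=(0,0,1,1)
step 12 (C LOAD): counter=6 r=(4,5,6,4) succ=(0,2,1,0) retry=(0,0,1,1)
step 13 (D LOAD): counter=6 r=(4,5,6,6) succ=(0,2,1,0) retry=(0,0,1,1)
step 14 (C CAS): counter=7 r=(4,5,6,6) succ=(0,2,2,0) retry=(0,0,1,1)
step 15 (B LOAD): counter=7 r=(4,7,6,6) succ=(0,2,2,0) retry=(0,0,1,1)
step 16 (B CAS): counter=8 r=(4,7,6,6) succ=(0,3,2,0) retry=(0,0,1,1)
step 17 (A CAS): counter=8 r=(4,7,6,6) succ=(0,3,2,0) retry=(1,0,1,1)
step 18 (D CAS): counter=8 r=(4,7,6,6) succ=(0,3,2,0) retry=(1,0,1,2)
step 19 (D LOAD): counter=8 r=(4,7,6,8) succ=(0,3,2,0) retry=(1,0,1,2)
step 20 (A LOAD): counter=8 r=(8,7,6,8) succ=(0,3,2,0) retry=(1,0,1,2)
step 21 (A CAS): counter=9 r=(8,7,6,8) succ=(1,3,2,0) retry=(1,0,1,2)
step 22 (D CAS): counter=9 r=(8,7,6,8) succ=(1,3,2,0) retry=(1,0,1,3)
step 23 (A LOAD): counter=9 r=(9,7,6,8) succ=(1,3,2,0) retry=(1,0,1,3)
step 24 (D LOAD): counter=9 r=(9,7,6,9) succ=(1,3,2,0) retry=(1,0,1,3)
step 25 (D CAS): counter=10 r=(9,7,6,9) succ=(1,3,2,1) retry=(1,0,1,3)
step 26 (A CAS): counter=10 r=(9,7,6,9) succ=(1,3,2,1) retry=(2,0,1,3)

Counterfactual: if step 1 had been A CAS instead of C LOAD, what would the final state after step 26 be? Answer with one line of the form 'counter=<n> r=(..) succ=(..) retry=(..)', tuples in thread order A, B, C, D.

counter=9 r=(8,6,5,8) succ=(1,3,1,1) retry=(3,0,2,3)

(re-executing from step 1 with the substitution; state before step 1: counter=3 r=(0,0,0,0) succ=(0,0,0,0) retry=(0,0,0,0))
step 1 (A CAS): counter=3 r=(0,0,0,0) succ=(0,0,0,0) retry=(1,0,0,0)
step 2 (C CAS): counter=3 r=(0,0,0,0) succ=(0,0,0,0) retry=(1,0,1,0)
step 3 (B LOAD): counter=3 r=(0,3,0,0) succ=(0,0,0,0) retry=(1,0,1,0)
step 4 (A LOAD): counter=3 r=(3,3,0,0) succ=(0,0,0,0) retry=(1,0,1,0)
step 5 (D LOAD): counter=3 r=(3,3,0,3) succ=(0,0,0,0) retry=(1,0,1,0)
step 6 (C LOAD): counter=3 r=(3,3,3,3) succ=(0,0,0,0) retry=(1,0,1,0)
step 7 (B CAS): counter=4 r=(3,3,3,3) succ=(0,1,0,0) retry=(1,0,1,0)
step 8 (D CAS): counter=4 r=(3,3,3,3) succ=(0,1,0,0) retry=(1,0,1,1)
step 9 (B LOAD): counter=4 r=(3,4,3,3) succ=(0,1,0,0) retry=(1,0,1,1)
step 10 (C CAS): counter=4 r=(3,4,3,3) succ=(0,1,0,0) retry=(1,0,2,1)
step 11 (B CAS): counter=5 r=(3,4,3,3) succ=(0,2,0,0) retry=(1,0,2,1)
step 12 (C LOAD): counter=5 r=(3,4,5,3) succ=(0,2,0,0) retry=(1,0,2,1)
step 13 (D LOAD): counter=5 r=(3,4,5,5) succ=(0,2,0,0) retry=(1,0,2,1)
step 14 (C CAS): counter=6 r=(3,4,5,5) succ=(0,2,1,0) retry=(1,0,2,1)
step 15 (B LOAD): counter=6 r=(3,6,5,5) succ=(0,2,1,0) retry=(1,0,2,1)
step 16 (B CAS): counter=7 r=(3,6,5,5) succ=(0,3,1,0) retry=(1,0,2,1)
step 17 (A CAS): counter=7 r=(3,6,5,5) succ=(0,3,1,0) retry=(2,0,2,1)
step 18 (D CAS): counter=7 r=(3,6,5,5) succ=(0,3,1,0) retry=(2,0,2,2)
step 19 (D LOAD): counter=7 r=(3,6,5,7) succ=(0,3,1,0) retry=(2,0,2,2)
step 20 (A LOAD): counter=7 r=(7,6,5,7) succ=(0,3,1,0) retry=(2,0,2,2)
step 21 (A CAS): counter=8 r=(7,6,5,7) succ=(1,3,1,0) retry=(2,0,2,2)
step 22 (D CAS): counter=8 r=(7,6,5,7) succ=(1,3,1,0) retry=(2,0,2,3)
step 23 (A LOAD): counter=8 r=(8,6,5,7) succ=(1,3,1,0) retry=(2,0,2,3)
step 24 (D LOAD): counter=8 r=(8,6,5,8) succ=(1,3,1,0) retry=(2,0,2,3)
step 25 (D CAS): counter=9 r=(8,6,5,8) succ=(1,3,1,1) retry=(2,0,2,3)
step 26 (A CAS): counter=9 r=(8,6,5,8) succ=(1,3,1,1) retry=(3,0,2,3)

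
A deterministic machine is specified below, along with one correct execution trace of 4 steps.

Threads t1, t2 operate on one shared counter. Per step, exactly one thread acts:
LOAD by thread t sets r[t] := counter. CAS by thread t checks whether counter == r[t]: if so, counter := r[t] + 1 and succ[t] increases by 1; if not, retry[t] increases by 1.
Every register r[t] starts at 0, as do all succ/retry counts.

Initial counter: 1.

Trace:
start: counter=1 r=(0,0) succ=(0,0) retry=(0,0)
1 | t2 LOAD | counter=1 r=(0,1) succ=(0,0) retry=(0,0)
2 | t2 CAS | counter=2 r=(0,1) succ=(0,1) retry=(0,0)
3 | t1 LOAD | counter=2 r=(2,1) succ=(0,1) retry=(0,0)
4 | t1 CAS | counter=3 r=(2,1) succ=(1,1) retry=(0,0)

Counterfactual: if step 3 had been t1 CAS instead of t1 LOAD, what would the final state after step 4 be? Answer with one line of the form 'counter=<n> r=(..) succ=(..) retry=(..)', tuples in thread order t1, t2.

(re-executing from step 3 with the substitution; state before step 3: counter=2 r=(0,1) succ=(0,1) retry=(0,0))
3 | t1 CAS | counter=2 r=(0,1) succ=(0,1) retry=(1,0)
4 | t1 CAS | counter=2 r=(0,1) succ=(0,1) retry=(2,0)

counter=2 r=(0,1) succ=(0,1) retry=(2,0)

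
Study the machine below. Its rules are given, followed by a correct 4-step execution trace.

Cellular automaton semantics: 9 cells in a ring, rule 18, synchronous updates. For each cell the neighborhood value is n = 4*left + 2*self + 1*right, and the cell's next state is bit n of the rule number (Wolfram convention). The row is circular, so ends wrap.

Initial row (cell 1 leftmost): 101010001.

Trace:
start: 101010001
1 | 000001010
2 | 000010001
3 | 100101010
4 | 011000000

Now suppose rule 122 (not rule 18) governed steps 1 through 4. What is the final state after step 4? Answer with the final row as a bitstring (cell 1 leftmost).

(re-executing steps 1..4 under rule 122; state before step 1: 101010001)
1 | 110101011
2 | 011010110
3 | 111101111
4 | 000111000

000111000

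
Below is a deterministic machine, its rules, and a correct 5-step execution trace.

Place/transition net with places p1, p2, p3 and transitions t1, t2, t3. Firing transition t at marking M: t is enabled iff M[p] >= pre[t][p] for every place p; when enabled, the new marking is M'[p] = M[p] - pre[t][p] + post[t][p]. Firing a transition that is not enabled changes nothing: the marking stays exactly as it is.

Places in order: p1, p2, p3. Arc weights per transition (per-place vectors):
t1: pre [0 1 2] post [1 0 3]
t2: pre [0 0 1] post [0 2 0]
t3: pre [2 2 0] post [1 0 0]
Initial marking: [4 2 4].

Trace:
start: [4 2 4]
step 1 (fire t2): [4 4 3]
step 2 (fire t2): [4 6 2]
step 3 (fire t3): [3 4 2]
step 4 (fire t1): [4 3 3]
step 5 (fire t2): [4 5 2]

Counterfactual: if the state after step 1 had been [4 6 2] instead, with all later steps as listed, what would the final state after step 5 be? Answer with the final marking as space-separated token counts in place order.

state after step 1 := [4 6 2]
step 2 (fire t2): [4 8 1]
step 3 (fire t3): [3 6 1]
step 4 (fire t1): [3 6 1]
step 5 (fire t2): [3 8 0]

3 8 0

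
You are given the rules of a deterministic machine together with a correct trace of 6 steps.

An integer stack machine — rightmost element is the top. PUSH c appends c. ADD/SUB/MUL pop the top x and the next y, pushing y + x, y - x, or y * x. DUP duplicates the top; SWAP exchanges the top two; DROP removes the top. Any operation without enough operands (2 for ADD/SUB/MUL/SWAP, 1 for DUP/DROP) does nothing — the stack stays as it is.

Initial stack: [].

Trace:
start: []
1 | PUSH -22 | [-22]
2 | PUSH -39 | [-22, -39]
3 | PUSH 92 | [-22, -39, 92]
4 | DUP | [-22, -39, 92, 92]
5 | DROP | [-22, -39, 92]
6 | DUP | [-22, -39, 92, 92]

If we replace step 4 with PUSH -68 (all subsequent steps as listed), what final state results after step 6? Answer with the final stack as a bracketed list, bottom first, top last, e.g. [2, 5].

(re-executing from step 4 with the substitution; state before step 4: [-22, -39, 92])
4 | PUSH -68 | [-22, -39, 92, -68]
5 | DROP | [-22, -39, 92]
6 | DUP | [-22, -39, 92, 92]

[-22, -39, 92, 92]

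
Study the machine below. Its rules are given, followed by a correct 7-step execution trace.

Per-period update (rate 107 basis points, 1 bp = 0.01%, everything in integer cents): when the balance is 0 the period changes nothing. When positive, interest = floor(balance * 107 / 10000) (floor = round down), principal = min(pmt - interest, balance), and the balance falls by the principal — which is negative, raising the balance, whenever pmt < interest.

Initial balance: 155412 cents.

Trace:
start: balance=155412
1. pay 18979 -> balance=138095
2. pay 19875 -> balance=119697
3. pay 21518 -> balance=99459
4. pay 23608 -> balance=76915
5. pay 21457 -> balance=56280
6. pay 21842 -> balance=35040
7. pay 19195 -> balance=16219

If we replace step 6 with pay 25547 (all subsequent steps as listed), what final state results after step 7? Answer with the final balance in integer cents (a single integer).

12475

(re-executing from step 6 with the substitution; state before step 6: balance=56280)
6. pay 25547 -> balance=31335
7. pay 19195 -> balance=12475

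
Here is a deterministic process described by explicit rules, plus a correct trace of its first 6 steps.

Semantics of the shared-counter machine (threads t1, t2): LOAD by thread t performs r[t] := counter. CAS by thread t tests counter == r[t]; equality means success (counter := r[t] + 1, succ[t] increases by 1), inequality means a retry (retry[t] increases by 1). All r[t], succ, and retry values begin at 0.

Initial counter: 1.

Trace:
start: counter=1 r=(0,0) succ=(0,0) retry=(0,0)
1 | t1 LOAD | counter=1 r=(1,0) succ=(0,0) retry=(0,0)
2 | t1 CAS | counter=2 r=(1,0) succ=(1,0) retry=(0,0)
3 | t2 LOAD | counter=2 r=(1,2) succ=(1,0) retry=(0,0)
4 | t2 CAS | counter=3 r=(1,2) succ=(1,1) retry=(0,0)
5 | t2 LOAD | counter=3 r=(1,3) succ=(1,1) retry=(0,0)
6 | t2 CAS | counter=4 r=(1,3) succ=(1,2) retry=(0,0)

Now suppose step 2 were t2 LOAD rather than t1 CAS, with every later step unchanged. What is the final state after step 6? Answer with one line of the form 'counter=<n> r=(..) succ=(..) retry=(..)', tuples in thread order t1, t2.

(re-executing from step 2 with the substitution; state before step 2: counter=1 r=(1,0) succ=(0,0) retry=(0,0))
2 | t2 LOAD | counter=1 r=(1,1) succ=(0,0) retry=(0,0)
3 | t2 LOAD | counter=1 r=(1,1) succ=(0,0) retry=(0,0)
4 | t2 CAS | counter=2 r=(1,1) succ=(0,1) retry=(0,0)
5 | t2 LOAD | counter=2 r=(1,2) succ=(0,1) retry=(0,0)
6 | t2 CAS | counter=3 r=(1,2) succ=(0,2) retry=(0,0)

counter=3 r=(1,2) succ=(0,2) retry=(0,0)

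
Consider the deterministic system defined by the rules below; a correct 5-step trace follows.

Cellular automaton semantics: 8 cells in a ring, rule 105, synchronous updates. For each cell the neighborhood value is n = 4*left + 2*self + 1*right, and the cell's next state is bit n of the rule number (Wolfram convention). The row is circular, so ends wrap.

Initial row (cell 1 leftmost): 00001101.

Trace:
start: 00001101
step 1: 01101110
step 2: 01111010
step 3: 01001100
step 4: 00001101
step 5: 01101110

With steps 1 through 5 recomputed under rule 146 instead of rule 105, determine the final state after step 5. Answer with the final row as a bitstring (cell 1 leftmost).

(re-executing steps 1..5 under rule 146; state before step 1: 00001101)
step 1: 10010000
step 2: 01101001
step 3: 00000110
step 4: 00001001
step 5: 10010110

10010110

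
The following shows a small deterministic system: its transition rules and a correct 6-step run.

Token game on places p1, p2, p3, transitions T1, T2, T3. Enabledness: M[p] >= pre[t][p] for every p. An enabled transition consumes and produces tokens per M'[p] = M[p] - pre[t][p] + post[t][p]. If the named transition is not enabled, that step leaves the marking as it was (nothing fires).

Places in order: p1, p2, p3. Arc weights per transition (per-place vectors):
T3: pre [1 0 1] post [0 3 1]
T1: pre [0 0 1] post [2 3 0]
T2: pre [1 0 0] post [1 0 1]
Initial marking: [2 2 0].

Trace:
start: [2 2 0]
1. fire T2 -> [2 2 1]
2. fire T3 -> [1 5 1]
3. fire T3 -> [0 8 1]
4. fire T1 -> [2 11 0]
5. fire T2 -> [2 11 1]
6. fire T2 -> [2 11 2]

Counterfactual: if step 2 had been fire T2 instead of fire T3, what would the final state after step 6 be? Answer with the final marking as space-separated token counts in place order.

(re-executing from step 2 with the substitution; state before step 2: [2 2 1])
2. fire T2 -> [2 2 2]
3. fire T3 -> [1 5 2]
4. fire T1 -> [3 8 1]
5. fire T2 -> [3 8 2]
6. fire T2 -> [3 8 3]

3 8 3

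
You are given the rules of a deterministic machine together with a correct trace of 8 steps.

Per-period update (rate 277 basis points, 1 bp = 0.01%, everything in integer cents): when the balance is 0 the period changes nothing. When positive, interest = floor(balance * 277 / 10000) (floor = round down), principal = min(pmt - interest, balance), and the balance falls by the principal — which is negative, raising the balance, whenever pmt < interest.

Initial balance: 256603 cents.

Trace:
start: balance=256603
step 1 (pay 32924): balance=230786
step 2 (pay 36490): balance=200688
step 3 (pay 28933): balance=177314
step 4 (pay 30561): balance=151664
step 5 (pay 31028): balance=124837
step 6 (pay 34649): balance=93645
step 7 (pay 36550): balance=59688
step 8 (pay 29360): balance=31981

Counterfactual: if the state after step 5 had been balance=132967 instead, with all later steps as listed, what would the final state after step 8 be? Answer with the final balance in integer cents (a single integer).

state after step 5 := balance=132967
step 6 (pay 34649): balance=102001
step 7 (pay 36550): balance=68276
step 8 (pay 29360): balance=40807

40807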